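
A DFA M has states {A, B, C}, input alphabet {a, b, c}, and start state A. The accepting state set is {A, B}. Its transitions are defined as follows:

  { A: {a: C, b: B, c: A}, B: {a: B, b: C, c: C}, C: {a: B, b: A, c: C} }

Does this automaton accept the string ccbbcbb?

Yes

A → A → A → B → C → C → A → B
End state B is accepting.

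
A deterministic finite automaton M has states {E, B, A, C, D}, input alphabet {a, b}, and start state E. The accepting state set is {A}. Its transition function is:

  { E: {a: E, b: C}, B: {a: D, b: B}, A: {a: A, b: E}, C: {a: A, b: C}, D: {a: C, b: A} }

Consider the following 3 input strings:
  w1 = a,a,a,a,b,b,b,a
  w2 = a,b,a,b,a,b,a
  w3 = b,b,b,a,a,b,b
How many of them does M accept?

2

w1: Trace: E -a-> E -a-> E -a-> E -a-> E -b-> C -b-> C -b-> C -a-> A  → end A, accepted
w2: Trace: E -a-> E -b-> C -a-> A -b-> E -a-> E -b-> C -a-> A  → end A, accepted
w3: Trace: E -b-> C -b-> C -b-> C -a-> A -a-> A -b-> E -b-> C  → end C, rejected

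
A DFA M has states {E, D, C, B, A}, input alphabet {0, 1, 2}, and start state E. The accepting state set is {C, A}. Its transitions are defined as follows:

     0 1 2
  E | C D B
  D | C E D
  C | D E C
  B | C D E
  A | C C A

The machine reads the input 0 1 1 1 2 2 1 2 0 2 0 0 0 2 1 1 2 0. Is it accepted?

Trace: E -0-> C -1-> E -1-> D -1-> E -2-> B -2-> E -1-> D -2-> D -0-> C -2-> C -0-> D -0-> C -0-> D -2-> D -1-> E -1-> D -2-> D -0-> C
End state C is accepting.

Yes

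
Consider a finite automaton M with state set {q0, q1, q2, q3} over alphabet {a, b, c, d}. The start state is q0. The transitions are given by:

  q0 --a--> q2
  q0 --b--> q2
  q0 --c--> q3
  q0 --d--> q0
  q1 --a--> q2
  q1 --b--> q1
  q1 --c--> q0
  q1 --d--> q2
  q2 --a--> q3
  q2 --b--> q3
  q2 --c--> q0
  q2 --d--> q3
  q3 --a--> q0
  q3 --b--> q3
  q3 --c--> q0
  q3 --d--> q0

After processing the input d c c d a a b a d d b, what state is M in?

q2

Trace: q0 -d-> q0 -c-> q3 -c-> q0 -d-> q0 -a-> q2 -a-> q3 -b-> q3 -a-> q0 -d-> q0 -d-> q0 -b-> q2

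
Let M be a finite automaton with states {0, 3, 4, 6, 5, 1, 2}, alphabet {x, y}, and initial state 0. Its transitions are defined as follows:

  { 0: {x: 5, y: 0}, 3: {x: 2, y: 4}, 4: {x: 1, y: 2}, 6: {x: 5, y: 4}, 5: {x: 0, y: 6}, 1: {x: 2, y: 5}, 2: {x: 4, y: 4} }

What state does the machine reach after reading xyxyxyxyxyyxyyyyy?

4

start at 0
read 'x': 0 → 5
read 'y': 5 → 6
read 'x': 6 → 5
read 'y': 5 → 6
read 'x': 6 → 5
read 'y': 5 → 6
read 'x': 6 → 5
read 'y': 5 → 6
read 'x': 6 → 5
read 'y': 5 → 6
read 'y': 6 → 4
read 'x': 4 → 1
read 'y': 1 → 5
read 'y': 5 → 6
read 'y': 6 → 4
read 'y': 4 → 2
read 'y': 2 → 4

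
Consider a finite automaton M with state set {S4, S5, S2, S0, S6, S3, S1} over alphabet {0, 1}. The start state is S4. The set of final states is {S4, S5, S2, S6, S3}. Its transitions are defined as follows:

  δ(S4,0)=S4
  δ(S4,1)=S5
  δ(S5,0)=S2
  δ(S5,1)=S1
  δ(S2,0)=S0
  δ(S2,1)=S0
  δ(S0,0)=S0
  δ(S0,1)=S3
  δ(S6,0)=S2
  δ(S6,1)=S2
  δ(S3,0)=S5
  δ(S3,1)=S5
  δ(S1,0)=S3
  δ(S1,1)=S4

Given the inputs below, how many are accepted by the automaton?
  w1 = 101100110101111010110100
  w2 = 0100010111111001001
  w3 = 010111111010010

w1:
  start at S4
  read '1': S4 → S5
  read '0': S5 → S2
  read '1': S2 → S0
  read '1': S0 → S3
  read '0': S3 → S5
  read '0': S5 → S2
  read '1': S2 → S0
  read '1': S0 → S3
  read '0': S3 → S5
  read '1': S5 → S1
  read '0': S1 → S3
  read '1': S3 → S5
  read '1': S5 → S1
  read '1': S1 → S4
  read '1': S4 → S5
  read '0': S5 → S2
  read '1': S2 → S0
  read '0': S0 → S0
  read '1': S0 → S3
  read '1': S3 → S5
  read '0': S5 → S2
  read '1': S2 → S0
  read '0': S0 → S0
  read '0': S0 → S0
  end S0, rejected
w2:
  start at S4
  read '0': S4 → S4
  read '1': S4 → S5
  read '0': S5 → S2
  read '0': S2 → S0
  read '0': S0 → S0
  read '1': S0 → S3
  read '0': S3 → S5
  read '1': S5 → S1
  read '1': S1 → S4
  read '1': S4 → S5
  read '1': S5 → S1
  read '1': S1 → S4
  read '1': S4 → S5
  read '0': S5 → S2
  read '0': S2 → S0
  read '1': S0 → S3
  read '0': S3 → S5
  read '0': S5 → S2
  read '1': S2 → S0
  end S0, rejected
w3:
  start at S4
  read '0': S4 → S4
  read '1': S4 → S5
  read '0': S5 → S2
  read '1': S2 → S0
  read '1': S0 → S3
  read '1': S3 → S5
  read '1': S5 → S1
  read '1': S1 → S4
  read '1': S4 → S5
  read '0': S5 → S2
  read '1': S2 → S0
  read '0': S0 → S0
  read '0': S0 → S0
  read '1': S0 → S3
  read '0': S3 → S5
  end S5, accepted

1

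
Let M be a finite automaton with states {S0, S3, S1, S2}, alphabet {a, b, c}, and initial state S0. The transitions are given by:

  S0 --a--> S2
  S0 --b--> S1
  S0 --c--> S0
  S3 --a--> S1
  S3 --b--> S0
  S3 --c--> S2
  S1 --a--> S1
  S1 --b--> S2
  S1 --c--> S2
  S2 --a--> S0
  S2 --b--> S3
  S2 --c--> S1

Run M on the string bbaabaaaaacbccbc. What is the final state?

S1

S0 → S1 → S2 → S0 → S2 → S3 → S1 → S1 → S1 → S1 → S1 → S2 → S3 → S2 → S1 → S2 → S1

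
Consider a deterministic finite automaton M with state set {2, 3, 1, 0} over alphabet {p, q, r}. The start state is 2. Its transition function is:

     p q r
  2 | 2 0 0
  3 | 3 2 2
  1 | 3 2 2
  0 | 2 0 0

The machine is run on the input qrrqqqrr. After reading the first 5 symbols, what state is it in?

start at 2
read 'q': 2 → 0
read 'r': 0 → 0
read 'r': 0 → 0
read 'q': 0 → 0
read 'q': 0 → 0
After 5 symbols: 0.

0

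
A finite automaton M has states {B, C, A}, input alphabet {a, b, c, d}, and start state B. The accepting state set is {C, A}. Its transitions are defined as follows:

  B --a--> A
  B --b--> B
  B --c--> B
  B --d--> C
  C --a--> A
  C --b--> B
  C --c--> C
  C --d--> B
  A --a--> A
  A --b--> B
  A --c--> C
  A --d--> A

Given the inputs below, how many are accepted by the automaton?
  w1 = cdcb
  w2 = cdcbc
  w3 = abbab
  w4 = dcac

1

w1: B → B → C → C → B  → end B, rejected
w2: B → B → C → C → B → B  → end B, rejected
w3: B → A → B → B → A → B  → end B, rejected
w4: B → C → C → A → C  → end C, accepted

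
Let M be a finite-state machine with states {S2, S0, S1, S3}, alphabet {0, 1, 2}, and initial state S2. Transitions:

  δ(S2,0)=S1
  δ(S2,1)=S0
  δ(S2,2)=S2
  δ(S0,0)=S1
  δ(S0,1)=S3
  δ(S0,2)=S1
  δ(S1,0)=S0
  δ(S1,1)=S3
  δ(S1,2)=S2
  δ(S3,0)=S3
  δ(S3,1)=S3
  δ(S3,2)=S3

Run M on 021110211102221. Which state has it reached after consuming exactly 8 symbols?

start at S2
read '0': S2 → S1
read '2': S1 → S2
read '1': S2 → S0
read '1': S0 → S3
read '1': S3 → S3
read '0': S3 → S3
read '2': S3 → S3
read '1': S3 → S3
After 8 symbols: S3.

S3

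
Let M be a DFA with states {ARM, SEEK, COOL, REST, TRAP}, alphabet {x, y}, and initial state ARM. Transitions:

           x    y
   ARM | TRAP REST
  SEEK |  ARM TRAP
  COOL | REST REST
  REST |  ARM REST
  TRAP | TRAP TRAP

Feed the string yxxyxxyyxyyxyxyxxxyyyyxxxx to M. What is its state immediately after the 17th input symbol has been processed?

TRAP

start at ARM
read 'y': ARM → REST
read 'x': REST → ARM
read 'x': ARM → TRAP
read 'y': TRAP → TRAP
read 'x': TRAP → TRAP
read 'x': TRAP → TRAP
read 'y': TRAP → TRAP
read 'y': TRAP → TRAP
read 'x': TRAP → TRAP
read 'y': TRAP → TRAP
read 'y': TRAP → TRAP
read 'x': TRAP → TRAP
read 'y': TRAP → TRAP
read 'x': TRAP → TRAP
read 'y': TRAP → TRAP
read 'x': TRAP → TRAP
read 'x': TRAP → TRAP
After 17 symbols: TRAP.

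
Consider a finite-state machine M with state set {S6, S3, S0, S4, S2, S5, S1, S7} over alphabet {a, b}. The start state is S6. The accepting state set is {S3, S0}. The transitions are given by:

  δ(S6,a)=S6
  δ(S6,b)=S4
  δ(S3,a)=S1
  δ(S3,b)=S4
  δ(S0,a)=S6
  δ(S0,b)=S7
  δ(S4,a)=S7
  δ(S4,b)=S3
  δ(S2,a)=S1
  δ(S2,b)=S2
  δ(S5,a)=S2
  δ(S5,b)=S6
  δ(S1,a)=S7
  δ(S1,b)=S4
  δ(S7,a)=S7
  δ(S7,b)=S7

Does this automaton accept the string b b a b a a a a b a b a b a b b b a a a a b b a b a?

start at S6
read 'b': S6 → S4
read 'b': S4 → S3
read 'a': S3 → S1
read 'b': S1 → S4
read 'a': S4 → S7
read 'a': S7 → S7
read 'a': S7 → S7
read 'a': S7 → S7
read 'b': S7 → S7
read 'a': S7 → S7
read 'b': S7 → S7
read 'a': S7 → S7
read 'b': S7 → S7
read 'a': S7 → S7
read 'b': S7 → S7
read 'b': S7 → S7
read 'b': S7 → S7
read 'a': S7 → S7
read 'a': S7 → S7
read 'a': S7 → S7
read 'a': S7 → S7
read 'b': S7 → S7
read 'b': S7 → S7
read 'a': S7 → S7
read 'b': S7 → S7
read 'a': S7 → S7
End state S7 is not accepting.

No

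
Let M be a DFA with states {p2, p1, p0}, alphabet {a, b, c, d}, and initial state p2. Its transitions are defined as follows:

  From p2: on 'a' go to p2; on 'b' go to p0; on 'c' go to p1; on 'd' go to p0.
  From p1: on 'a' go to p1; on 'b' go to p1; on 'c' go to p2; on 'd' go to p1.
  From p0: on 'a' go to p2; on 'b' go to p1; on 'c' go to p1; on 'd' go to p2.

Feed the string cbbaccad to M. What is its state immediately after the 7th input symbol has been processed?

start at p2
read 'c': p2 → p1
read 'b': p1 → p1
read 'b': p1 → p1
read 'a': p1 → p1
read 'c': p1 → p2
read 'c': p2 → p1
read 'a': p1 → p1
After 7 symbols: p1.

p1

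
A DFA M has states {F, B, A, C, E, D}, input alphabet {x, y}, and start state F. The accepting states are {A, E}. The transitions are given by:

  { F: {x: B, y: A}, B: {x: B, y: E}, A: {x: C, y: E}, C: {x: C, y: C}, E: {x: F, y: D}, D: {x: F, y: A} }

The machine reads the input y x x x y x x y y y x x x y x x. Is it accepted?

F → A → C → C → C → C → C → C → C → C → C → C → C → C → C → C → C
End state C is not accepting.

No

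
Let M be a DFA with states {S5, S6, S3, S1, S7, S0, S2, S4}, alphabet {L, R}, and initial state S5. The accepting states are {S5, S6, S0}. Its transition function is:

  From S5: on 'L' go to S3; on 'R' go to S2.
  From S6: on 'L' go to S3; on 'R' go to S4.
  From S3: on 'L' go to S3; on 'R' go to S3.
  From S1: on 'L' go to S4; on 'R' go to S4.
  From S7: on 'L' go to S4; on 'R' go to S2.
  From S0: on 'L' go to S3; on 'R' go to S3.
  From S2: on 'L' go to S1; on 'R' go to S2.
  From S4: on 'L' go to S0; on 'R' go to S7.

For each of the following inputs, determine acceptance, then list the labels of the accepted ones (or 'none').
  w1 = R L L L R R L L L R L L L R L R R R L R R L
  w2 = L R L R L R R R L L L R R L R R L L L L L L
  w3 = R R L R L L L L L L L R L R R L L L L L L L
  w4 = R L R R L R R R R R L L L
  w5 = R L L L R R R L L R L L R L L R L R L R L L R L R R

w4

w1:
  start at S5
  read 'R': S5 → S2
  read 'L': S2 → S1
  read 'L': S1 → S4
  read 'L': S4 → S0
  read 'R': S0 → S3
  read 'R': S3 → S3
  read 'L': S3 → S3
  read 'L': S3 → S3
  read 'L': S3 → S3
  read 'R': S3 → S3
  read 'L': S3 → S3
  read 'L': S3 → S3
  read 'L': S3 → S3
  read 'R': S3 → S3
  read 'L': S3 → S3
  read 'R': S3 → S3
  read 'R': S3 → S3
  read 'R': S3 → S3
  read 'L': S3 → S3
  read 'R': S3 → S3
  read 'R': S3 → S3
  read 'L': S3 → S3
  end S3, rejected
w2:
  start at S5
  read 'L': S5 → S3
  read 'R': S3 → S3
  read 'L': S3 → S3
  read 'R': S3 → S3
  read 'L': S3 → S3
  read 'R': S3 → S3
  read 'R': S3 → S3
  read 'R': S3 → S3
  read 'L': S3 → S3
  read 'L': S3 → S3
  read 'L': S3 → S3
  read 'R': S3 → S3
  read 'R': S3 → S3
  read 'L': S3 → S3
  read 'R': S3 → S3
  read 'R': S3 → S3
  read 'L': S3 → S3
  read 'L': S3 → S3
  read 'L': S3 → S3
  read 'L': S3 → S3
  read 'L': S3 → S3
  read 'L': S3 → S3
  end S3, rejected
w3:
  start at S5
  read 'R': S5 → S2
  read 'R': S2 → S2
  read 'L': S2 → S1
  read 'R': S1 → S4
  read 'L': S4 → S0
  read 'L': S0 → S3
  read 'L': S3 → S3
  read 'L': S3 → S3
  read 'L': S3 → S3
  read 'L': S3 → S3
  read 'L': S3 → S3
  read 'R': S3 → S3
  read 'L': S3 → S3
  read 'R': S3 → S3
  read 'R': S3 → S3
  read 'L': S3 → S3
  read 'L': S3 → S3
  read 'L': S3 → S3
  read 'L': S3 → S3
  read 'L': S3 → S3
  read 'L': S3 → S3
  read 'L': S3 → S3
  end S3, rejected
w4:
  start at S5
  read 'R': S5 → S2
  read 'L': S2 → S1
  read 'R': S1 → S4
  read 'R': S4 → S7
  read 'L': S7 → S4
  read 'R': S4 → S7
  read 'R': S7 → S2
  read 'R': S2 → S2
  read 'R': S2 → S2
  read 'R': S2 → S2
  read 'L': S2 → S1
  read 'L': S1 → S4
  read 'L': S4 → S0
  end S0, accepted
w5:
  start at S5
  read 'R': S5 → S2
  read 'L': S2 → S1
  read 'L': S1 → S4
  read 'L': S4 → S0
  read 'R': S0 → S3
  read 'R': S3 → S3
  read 'R': S3 → S3
  read 'L': S3 → S3
  read 'L': S3 → S3
  read 'R': S3 → S3
  read 'L': S3 → S3
  read 'L': S3 → S3
  read 'R': S3 → S3
  read 'L': S3 → S3
  read 'L': S3 → S3
  read 'R': S3 → S3
  read 'L': S3 → S3
  read 'R': S3 → S3
  read 'L': S3 → S3
  read 'R': S3 → S3
  read 'L': S3 → S3
  read 'L': S3 → S3
  read 'R': S3 → S3
  read 'L': S3 → S3
  read 'R': S3 → S3
  read 'R': S3 → S3
  end S3, rejected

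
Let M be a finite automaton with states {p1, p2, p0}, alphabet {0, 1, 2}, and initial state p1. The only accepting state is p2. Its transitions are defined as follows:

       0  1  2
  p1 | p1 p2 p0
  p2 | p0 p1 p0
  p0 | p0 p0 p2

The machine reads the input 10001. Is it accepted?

No

p1 → p2 → p0 → p0 → p0 → p0
End state p0 is not accepting.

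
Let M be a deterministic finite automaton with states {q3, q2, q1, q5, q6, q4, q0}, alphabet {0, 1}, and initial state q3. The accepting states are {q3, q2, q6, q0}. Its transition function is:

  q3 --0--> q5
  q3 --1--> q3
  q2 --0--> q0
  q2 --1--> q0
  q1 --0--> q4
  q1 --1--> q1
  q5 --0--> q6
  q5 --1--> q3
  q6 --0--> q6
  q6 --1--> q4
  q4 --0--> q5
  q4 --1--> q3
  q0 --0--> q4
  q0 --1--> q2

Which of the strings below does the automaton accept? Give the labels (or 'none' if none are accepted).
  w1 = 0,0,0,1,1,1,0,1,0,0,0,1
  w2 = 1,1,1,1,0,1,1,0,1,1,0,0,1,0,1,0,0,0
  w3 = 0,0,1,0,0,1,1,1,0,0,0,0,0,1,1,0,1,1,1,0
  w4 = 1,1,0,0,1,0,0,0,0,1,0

w1:
  start at q3
  read '0': q3 → q5
  read '0': q5 → q6
  read '0': q6 → q6
  read '1': q6 → q4
  read '1': q4 → q3
  read '1': q3 → q3
  read '0': q3 → q5
  read '1': q5 → q3
  read '0': q3 → q5
  read '0': q5 → q6
  read '0': q6 → q6
  read '1': q6 → q4
  end q4, rejected
w2:
  start at q3
  read '1': q3 → q3
  read '1': q3 → q3
  read '1': q3 → q3
  read '1': q3 → q3
  read '0': q3 → q5
  read '1': q5 → q3
  read '1': q3 → q3
  read '0': q3 → q5
  read '1': q5 → q3
  read '1': q3 → q3
  read '0': q3 → q5
  read '0': q5 → q6
  read '1': q6 → q4
  read '0': q4 → q5
  read '1': q5 → q3
  read '0': q3 → q5
  read '0': q5 → q6
  read '0': q6 → q6
  end q6, accepted
w3:
  start at q3
  read '0': q3 → q5
  read '0': q5 → q6
  read '1': q6 → q4
  read '0': q4 → q5
  read '0': q5 → q6
  read '1': q6 → q4
  read '1': q4 → q3
  read '1': q3 → q3
  read '0': q3 → q5
  read '0': q5 → q6
  read '0': q6 → q6
  read '0': q6 → q6
  read '0': q6 → q6
  read '1': q6 → q4
  read '1': q4 → q3
  read '0': q3 → q5
  read '1': q5 → q3
  read '1': q3 → q3
  read '1': q3 → q3
  read '0': q3 → q5
  end q5, rejected
w4:
  start at q3
  read '1': q3 → q3
  read '1': q3 → q3
  read '0': q3 → q5
  read '0': q5 → q6
  read '1': q6 → q4
  read '0': q4 → q5
  read '0': q5 → q6
  read '0': q6 → q6
  read '0': q6 → q6
  read '1': q6 → q4
  read '0': q4 → q5
  end q5, rejected

w2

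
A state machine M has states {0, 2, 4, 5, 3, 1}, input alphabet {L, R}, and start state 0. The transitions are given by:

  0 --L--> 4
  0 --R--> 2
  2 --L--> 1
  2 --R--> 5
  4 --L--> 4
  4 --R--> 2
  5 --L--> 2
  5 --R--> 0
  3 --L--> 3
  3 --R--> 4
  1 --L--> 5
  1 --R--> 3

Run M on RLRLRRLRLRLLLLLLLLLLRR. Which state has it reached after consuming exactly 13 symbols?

start at 0
read 'R': 0 → 2
read 'L': 2 → 1
read 'R': 1 → 3
read 'L': 3 → 3
read 'R': 3 → 4
read 'R': 4 → 2
read 'L': 2 → 1
read 'R': 1 → 3
read 'L': 3 → 3
read 'R': 3 → 4
read 'L': 4 → 4
read 'L': 4 → 4
read 'L': 4 → 4
After 13 symbols: 4.

4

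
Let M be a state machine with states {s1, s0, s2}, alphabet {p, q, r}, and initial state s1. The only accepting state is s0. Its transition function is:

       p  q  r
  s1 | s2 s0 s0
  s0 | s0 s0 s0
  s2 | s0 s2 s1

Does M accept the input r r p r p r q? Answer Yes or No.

Yes

s1 → s0 → s0 → s0 → s0 → s0 → s0 → s0
End state s0 is accepting.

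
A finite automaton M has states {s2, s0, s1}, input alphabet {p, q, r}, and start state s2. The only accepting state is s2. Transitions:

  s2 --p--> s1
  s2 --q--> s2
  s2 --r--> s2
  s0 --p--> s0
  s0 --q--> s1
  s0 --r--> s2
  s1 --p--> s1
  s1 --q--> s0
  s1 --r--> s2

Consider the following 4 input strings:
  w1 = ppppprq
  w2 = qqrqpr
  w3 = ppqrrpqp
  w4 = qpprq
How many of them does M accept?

w1:
  start at s2
  read 'p': s2 → s1
  read 'p': s1 → s1
  read 'p': s1 → s1
  read 'p': s1 → s1
  read 'p': s1 → s1
  read 'r': s1 → s2
  read 'q': s2 → s2
  end s2, accepted
w2:
  start at s2
  read 'q': s2 → s2
  read 'q': s2 → s2
  read 'r': s2 → s2
  read 'q': s2 → s2
  read 'p': s2 → s1
  read 'r': s1 → s2
  end s2, accepted
w3:
  start at s2
  read 'p': s2 → s1
  read 'p': s1 → s1
  read 'q': s1 → s0
  read 'r': s0 → s2
  read 'r': s2 → s2
  read 'p': s2 → s1
  read 'q': s1 → s0
  read 'p': s0 → s0
  end s0, rejected
w4:
  start at s2
  read 'q': s2 → s2
  read 'p': s2 → s1
  read 'p': s1 → s1
  read 'r': s1 → s2
  read 'q': s2 → s2
  end s2, accepted

3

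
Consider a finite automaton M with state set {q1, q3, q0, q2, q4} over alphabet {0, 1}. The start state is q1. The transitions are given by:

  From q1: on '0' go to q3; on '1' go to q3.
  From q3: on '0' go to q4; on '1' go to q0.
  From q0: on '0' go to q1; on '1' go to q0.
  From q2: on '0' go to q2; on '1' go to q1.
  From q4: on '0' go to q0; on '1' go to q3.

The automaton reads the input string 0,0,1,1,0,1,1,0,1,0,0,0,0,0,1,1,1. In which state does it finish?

q0

start at q1
read '0': q1 → q3
read '0': q3 → q4
read '1': q4 → q3
read '1': q3 → q0
read '0': q0 → q1
read '1': q1 → q3
read '1': q3 → q0
read '0': q0 → q1
read '1': q1 → q3
read '0': q3 → q4
read '0': q4 → q0
read '0': q0 → q1
read '0': q1 → q3
read '0': q3 → q4
read '1': q4 → q3
read '1': q3 → q0
read '1': q0 → q0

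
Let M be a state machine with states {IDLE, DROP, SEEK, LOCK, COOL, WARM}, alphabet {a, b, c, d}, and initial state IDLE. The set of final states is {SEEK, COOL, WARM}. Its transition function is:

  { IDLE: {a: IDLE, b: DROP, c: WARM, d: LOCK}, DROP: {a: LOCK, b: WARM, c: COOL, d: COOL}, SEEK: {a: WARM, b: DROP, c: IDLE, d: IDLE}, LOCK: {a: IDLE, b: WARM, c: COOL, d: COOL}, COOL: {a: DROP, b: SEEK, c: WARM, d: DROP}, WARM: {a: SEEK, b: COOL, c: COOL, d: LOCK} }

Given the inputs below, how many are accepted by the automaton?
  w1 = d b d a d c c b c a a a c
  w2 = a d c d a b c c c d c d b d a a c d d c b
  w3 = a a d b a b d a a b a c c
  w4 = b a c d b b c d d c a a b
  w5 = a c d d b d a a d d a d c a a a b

w1: IDLE → LOCK → WARM → LOCK → IDLE → LOCK → COOL → WARM → COOL → WARM → SEEK → WARM → SEEK → IDLE  → end IDLE, rejected
w2: IDLE → IDLE → LOCK → COOL → DROP → LOCK → WARM → COOL → WARM → COOL → DROP → COOL → DROP → WARM → LOCK → IDLE → IDLE → WARM → LOCK → COOL → WARM → COOL  → end COOL, accepted
w3: IDLE → IDLE → IDLE → LOCK → WARM → SEEK → DROP → COOL → DROP → LOCK → WARM → SEEK → IDLE → WARM  → end WARM, accepted
w4: IDLE → DROP → LOCK → COOL → DROP → WARM → COOL → WARM → LOCK → COOL → WARM → SEEK → WARM → COOL  → end COOL, accepted
w5: IDLE → IDLE → WARM → LOCK → COOL → SEEK → IDLE → IDLE → IDLE → LOCK → COOL → DROP → COOL → WARM → SEEK → WARM → SEEK → DROP  → end DROP, rejected

3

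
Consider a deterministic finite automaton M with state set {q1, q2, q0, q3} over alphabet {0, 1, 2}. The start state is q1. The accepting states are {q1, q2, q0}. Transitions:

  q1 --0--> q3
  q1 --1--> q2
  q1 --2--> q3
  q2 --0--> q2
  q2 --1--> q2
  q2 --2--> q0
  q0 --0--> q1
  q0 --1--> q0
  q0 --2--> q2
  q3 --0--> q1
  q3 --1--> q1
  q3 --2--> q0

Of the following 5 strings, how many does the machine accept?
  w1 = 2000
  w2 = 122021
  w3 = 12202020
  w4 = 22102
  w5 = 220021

4

w1: q1 → q3 → q1 → q3 → q1  → end q1, accepted
w2: q1 → q2 → q0 → q2 → q2 → q0 → q0  → end q0, accepted
w3: q1 → q2 → q0 → q2 → q2 → q0 → q1 → q3 → q1  → end q1, accepted
w4: q1 → q3 → q0 → q0 → q1 → q3  → end q3, rejected
w5: q1 → q3 → q0 → q1 → q3 → q0 → q0  → end q0, accepted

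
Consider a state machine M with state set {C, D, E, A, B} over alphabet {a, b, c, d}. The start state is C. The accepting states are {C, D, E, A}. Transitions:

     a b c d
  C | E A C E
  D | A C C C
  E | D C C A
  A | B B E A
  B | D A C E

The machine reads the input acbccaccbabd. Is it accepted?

start at C
read 'a': C → E
read 'c': E → C
read 'b': C → A
read 'c': A → E
read 'c': E → C
read 'a': C → E
read 'c': E → C
read 'c': C → C
read 'b': C → A
read 'a': A → B
read 'b': B → A
read 'd': A → A
End state A is accepting.

Yes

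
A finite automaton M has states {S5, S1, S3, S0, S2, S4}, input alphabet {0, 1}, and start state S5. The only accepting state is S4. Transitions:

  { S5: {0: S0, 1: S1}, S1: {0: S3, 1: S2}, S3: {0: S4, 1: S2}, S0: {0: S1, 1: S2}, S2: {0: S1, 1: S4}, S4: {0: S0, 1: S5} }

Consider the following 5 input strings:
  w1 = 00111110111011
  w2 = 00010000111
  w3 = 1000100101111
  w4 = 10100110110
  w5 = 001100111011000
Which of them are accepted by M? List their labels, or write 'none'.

w1: S5 → S0 → S1 → S2 → S4 → S5 → S1 → S2 → S1 → S2 → S4 → S5 → S0 → S2 → S4  → end S4, accepted
w2: S5 → S0 → S1 → S3 → S2 → S1 → S3 → S4 → S0 → S2 → S4 → S5  → end S5, rejected
w3: S5 → S1 → S3 → S4 → S0 → S2 → S1 → S3 → S2 → S1 → S2 → S4 → S5 → S1  → end S1, rejected
w4: S5 → S1 → S3 → S2 → S1 → S3 → S2 → S4 → S0 → S2 → S4 → S0  → end S0, rejected
w5: S5 → S0 → S1 → S2 → S4 → S0 → S1 → S2 → S4 → S5 → S0 → S2 → S4 → S0 → S1 → S3  → end S3, rejected

w1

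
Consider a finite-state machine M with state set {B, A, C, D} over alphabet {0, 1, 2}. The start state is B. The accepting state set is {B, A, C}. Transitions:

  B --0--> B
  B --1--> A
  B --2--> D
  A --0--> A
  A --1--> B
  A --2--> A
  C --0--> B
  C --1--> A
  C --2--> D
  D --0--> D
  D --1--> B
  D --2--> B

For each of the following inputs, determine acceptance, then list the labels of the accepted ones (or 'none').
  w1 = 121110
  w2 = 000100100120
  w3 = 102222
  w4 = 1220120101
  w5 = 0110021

w1, w2, w3, w4, w5

w1: Trace: B -1-> A -2-> A -1-> B -1-> A -1-> B -0-> B  → end B, accepted
w2: Trace: B -0-> B -0-> B -0-> B -1-> A -0-> A -0-> A -1-> B -0-> B -0-> B -1-> A -2-> A -0-> A  → end A, accepted
w3: Trace: B -1-> A -0-> A -2-> A -2-> A -2-> A -2-> A  → end A, accepted
w4: Trace: B -1-> A -2-> A -2-> A -0-> A -1-> B -2-> D -0-> D -1-> B -0-> B -1-> A  → end A, accepted
w5: Trace: B -0-> B -1-> A -1-> B -0-> B -0-> B -2-> D -1-> B  → end B, accepted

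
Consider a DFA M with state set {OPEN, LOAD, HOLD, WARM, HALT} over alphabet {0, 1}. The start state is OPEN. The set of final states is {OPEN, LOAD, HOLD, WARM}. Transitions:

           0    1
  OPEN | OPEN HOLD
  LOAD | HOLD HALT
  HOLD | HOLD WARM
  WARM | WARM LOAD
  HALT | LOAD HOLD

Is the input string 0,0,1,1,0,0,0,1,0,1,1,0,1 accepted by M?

Yes

Trace: OPEN -0-> OPEN -0-> OPEN -1-> HOLD -1-> WARM -0-> WARM -0-> WARM -0-> WARM -1-> LOAD -0-> HOLD -1-> WARM -1-> LOAD -0-> HOLD -1-> WARM
End state WARM is accepting.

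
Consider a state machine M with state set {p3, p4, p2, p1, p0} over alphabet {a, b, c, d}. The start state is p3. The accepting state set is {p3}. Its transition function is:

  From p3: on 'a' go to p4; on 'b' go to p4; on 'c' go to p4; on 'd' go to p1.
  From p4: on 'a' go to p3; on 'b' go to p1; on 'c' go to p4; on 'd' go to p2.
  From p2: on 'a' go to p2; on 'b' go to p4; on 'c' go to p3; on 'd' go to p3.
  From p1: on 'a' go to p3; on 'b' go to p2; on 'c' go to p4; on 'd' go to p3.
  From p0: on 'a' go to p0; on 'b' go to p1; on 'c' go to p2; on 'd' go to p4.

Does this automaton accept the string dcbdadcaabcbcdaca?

No

start at p3
read 'd': p3 → p1
read 'c': p1 → p4
read 'b': p4 → p1
read 'd': p1 → p3
read 'a': p3 → p4
read 'd': p4 → p2
read 'c': p2 → p3
read 'a': p3 → p4
read 'a': p4 → p3
read 'b': p3 → p4
read 'c': p4 → p4
read 'b': p4 → p1
read 'c': p1 → p4
read 'd': p4 → p2
read 'a': p2 → p2
read 'c': p2 → p3
read 'a': p3 → p4
End state p4 is not accepting.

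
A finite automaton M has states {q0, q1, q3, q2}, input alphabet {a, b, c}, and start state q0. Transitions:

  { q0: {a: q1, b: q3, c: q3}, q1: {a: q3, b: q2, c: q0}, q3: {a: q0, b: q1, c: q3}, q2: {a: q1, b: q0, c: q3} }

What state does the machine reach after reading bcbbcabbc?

q0 → q3 → q3 → q1 → q2 → q3 → q0 → q3 → q1 → q0

q0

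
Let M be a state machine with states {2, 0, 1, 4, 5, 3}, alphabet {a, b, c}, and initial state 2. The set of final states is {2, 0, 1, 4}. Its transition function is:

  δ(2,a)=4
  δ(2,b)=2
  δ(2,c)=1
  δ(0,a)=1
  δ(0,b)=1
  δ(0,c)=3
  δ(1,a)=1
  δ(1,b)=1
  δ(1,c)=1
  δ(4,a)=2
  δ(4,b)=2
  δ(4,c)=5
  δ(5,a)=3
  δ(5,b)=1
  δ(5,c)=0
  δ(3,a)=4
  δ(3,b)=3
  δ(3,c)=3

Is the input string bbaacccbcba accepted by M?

2 → 2 → 2 → 4 → 2 → 1 → 1 → 1 → 1 → 1 → 1 → 1
End state 1 is accepting.

Yes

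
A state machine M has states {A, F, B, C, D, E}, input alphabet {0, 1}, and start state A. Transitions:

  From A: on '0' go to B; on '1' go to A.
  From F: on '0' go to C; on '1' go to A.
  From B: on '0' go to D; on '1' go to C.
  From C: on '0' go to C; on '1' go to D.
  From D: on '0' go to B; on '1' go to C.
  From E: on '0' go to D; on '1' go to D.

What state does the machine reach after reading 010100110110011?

D

A → B → C → C → D → B → D → C → D → B → C → D → B → D → C → D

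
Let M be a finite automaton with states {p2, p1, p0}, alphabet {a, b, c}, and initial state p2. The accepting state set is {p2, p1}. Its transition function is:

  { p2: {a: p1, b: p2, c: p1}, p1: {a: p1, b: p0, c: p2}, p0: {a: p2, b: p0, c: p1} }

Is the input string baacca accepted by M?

start at p2
read 'b': p2 → p2
read 'a': p2 → p1
read 'a': p1 → p1
read 'c': p1 → p2
read 'c': p2 → p1
read 'a': p1 → p1
End state p1 is accepting.

Yes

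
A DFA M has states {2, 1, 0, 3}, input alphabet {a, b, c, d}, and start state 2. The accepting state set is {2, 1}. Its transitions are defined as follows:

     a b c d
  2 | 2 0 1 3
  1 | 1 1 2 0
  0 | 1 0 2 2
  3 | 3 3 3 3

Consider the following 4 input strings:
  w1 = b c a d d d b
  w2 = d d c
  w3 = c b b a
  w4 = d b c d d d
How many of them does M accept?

1

w1: 2 → 0 → 2 → 2 → 3 → 3 → 3 → 3  → end 3, rejected
w2: 2 → 3 → 3 → 3  → end 3, rejected
w3: 2 → 1 → 1 → 1 → 1  → end 1, accepted
w4: 2 → 3 → 3 → 3 → 3 → 3 → 3  → end 3, rejected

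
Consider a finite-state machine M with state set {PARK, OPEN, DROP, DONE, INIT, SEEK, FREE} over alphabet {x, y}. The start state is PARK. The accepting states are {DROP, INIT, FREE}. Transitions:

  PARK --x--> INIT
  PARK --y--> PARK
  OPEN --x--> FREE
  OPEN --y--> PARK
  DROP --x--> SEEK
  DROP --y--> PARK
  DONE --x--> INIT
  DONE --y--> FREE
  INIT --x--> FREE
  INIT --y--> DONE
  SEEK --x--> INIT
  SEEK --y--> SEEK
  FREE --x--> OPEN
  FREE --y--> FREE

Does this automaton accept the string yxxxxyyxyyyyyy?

No

PARK → PARK → INIT → FREE → OPEN → FREE → FREE → FREE → OPEN → PARK → PARK → PARK → PARK → PARK → PARK
End state PARK is not accepting.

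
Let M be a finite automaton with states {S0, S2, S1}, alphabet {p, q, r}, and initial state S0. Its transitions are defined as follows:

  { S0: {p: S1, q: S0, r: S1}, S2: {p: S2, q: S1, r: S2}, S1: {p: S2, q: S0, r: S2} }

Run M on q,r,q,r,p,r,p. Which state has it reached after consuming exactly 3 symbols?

S0

start at S0
read 'q': S0 → S0
read 'r': S0 → S1
read 'q': S1 → S0
After 3 symbols: S0.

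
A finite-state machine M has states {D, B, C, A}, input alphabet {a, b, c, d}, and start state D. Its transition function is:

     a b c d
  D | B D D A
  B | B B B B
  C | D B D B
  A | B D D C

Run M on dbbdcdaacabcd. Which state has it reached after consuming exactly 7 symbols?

B

D → A → D → D → A → D → A → B
After 7 symbols: B.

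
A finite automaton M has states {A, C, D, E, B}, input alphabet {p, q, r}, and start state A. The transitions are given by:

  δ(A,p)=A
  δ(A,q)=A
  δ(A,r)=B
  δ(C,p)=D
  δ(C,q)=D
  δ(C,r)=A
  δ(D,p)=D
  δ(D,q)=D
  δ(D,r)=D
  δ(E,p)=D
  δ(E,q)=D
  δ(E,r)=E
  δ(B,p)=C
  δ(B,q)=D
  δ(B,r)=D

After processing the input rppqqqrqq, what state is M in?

Trace: A -r-> B -p-> C -p-> D -q-> D -q-> D -q-> D -r-> D -q-> D -q-> D

D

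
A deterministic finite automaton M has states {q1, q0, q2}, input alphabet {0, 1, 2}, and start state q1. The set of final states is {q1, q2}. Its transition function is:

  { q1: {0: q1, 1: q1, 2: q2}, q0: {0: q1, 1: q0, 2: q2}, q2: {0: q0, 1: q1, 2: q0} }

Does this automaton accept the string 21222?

q1 → q2 → q1 → q2 → q0 → q2
End state q2 is accepting.

Yes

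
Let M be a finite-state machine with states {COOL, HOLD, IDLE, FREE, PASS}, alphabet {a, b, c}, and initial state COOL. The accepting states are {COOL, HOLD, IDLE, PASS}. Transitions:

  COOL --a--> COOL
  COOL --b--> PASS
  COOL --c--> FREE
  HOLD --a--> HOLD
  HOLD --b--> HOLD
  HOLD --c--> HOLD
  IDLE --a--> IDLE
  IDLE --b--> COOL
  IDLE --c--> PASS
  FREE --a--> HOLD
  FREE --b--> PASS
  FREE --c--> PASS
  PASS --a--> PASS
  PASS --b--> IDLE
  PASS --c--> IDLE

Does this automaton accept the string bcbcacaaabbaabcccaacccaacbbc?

Yes

start at COOL
read 'b': COOL → PASS
read 'c': PASS → IDLE
read 'b': IDLE → COOL
read 'c': COOL → FREE
read 'a': FREE → HOLD
read 'c': HOLD → HOLD
read 'a': HOLD → HOLD
read 'a': HOLD → HOLD
read 'a': HOLD → HOLD
read 'b': HOLD → HOLD
read 'b': HOLD → HOLD
read 'a': HOLD → HOLD
read 'a': HOLD → HOLD
read 'b': HOLD → HOLD
read 'c': HOLD → HOLD
read 'c': HOLD → HOLD
read 'c': HOLD → HOLD
read 'a': HOLD → HOLD
read 'a': HOLD → HOLD
read 'c': HOLD → HOLD
read 'c': HOLD → HOLD
read 'c': HOLD → HOLD
read 'a': HOLD → HOLD
read 'a': HOLD → HOLD
read 'c': HOLD → HOLD
read 'b': HOLD → HOLD
read 'b': HOLD → HOLD
read 'c': HOLD → HOLD
End state HOLD is accepting.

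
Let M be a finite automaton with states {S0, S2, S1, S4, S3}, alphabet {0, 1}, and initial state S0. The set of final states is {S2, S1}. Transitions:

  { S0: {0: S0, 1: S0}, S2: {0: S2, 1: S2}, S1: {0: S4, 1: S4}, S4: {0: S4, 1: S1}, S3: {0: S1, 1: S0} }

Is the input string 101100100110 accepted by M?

start at S0
read '1': S0 → S0
read '0': S0 → S0
read '1': S0 → S0
read '1': S0 → S0
read '0': S0 → S0
read '0': S0 → S0
read '1': S0 → S0
read '0': S0 → S0
read '0': S0 → S0
read '1': S0 → S0
read '1': S0 → S0
read '0': S0 → S0
End state S0 is not accepting.

No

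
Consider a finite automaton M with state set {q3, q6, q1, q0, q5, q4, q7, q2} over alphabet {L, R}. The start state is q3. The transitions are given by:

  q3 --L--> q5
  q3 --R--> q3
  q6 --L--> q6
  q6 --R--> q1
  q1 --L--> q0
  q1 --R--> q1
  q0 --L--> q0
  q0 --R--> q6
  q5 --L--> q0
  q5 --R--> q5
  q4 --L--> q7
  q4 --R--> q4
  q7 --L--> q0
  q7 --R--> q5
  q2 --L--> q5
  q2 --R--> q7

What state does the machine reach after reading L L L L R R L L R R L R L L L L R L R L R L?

q0

q3 → q5 → q0 → q0 → q0 → q6 → q1 → q0 → q0 → q6 → q1 → q0 → q6 → q6 → q6 → q6 → q6 → q1 → q0 → q6 → q6 → q1 → q0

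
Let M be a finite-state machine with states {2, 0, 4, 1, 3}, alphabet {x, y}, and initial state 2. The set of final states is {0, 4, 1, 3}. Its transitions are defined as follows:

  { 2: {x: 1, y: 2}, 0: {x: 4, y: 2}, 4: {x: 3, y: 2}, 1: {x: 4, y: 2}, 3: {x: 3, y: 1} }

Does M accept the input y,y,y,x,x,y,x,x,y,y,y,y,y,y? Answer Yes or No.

No

2 → 2 → 2 → 2 → 1 → 4 → 2 → 1 → 4 → 2 → 2 → 2 → 2 → 2 → 2
End state 2 is not accepting.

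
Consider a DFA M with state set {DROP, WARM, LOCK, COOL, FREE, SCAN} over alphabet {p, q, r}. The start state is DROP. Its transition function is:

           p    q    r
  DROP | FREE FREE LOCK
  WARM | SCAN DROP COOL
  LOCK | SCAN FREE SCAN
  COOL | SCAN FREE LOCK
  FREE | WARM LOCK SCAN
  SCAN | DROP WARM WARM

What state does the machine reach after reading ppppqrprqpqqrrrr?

start at DROP
read 'p': DROP → FREE
read 'p': FREE → WARM
read 'p': WARM → SCAN
read 'p': SCAN → DROP
read 'q': DROP → FREE
read 'r': FREE → SCAN
read 'p': SCAN → DROP
read 'r': DROP → LOCK
read 'q': LOCK → FREE
read 'p': FREE → WARM
read 'q': WARM → DROP
read 'q': DROP → FREE
read 'r': FREE → SCAN
read 'r': SCAN → WARM
read 'r': WARM → COOL
read 'r': COOL → LOCK

LOCK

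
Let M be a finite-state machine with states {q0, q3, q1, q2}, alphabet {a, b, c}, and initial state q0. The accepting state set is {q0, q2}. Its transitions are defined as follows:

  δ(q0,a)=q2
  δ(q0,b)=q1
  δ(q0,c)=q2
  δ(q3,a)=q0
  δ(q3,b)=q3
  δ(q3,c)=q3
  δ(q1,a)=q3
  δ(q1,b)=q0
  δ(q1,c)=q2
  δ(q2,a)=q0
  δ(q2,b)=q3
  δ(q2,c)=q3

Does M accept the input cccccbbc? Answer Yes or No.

Trace: q0 -c-> q2 -c-> q3 -c-> q3 -c-> q3 -c-> q3 -b-> q3 -b-> q3 -c-> q3
End state q3 is not accepting.

No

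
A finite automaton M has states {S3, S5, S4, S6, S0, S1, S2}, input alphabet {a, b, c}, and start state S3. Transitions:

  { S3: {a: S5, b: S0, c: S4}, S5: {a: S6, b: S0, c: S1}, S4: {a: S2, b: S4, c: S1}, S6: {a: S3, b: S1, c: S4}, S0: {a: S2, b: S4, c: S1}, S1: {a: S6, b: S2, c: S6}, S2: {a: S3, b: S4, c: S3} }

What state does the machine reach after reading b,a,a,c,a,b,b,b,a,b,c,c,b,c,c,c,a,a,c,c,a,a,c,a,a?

S3 → S0 → S2 → S3 → S4 → S2 → S4 → S4 → S4 → S2 → S4 → S1 → S6 → S1 → S6 → S4 → S1 → S6 → S3 → S4 → S1 → S6 → S3 → S4 → S2 → S3

S3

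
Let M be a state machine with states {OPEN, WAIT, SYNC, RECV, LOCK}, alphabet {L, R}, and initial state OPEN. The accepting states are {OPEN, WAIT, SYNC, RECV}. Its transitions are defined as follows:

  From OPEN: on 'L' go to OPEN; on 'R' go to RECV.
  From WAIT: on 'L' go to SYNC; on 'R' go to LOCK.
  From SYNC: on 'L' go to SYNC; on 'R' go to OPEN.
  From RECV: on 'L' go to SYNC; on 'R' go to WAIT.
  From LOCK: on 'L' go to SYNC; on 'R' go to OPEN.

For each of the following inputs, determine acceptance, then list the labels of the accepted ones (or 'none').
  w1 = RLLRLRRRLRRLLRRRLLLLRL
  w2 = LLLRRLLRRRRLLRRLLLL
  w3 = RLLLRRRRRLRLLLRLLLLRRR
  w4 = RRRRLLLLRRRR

w1: OPEN → RECV → SYNC → SYNC → OPEN → OPEN → RECV → WAIT → LOCK → SYNC → OPEN → RECV → SYNC → SYNC → OPEN → RECV → WAIT → SYNC → SYNC → SYNC → SYNC → OPEN → OPEN  → end OPEN, accepted
w2: OPEN → OPEN → OPEN → OPEN → RECV → WAIT → SYNC → SYNC → OPEN → RECV → WAIT → LOCK → SYNC → SYNC → OPEN → RECV → SYNC → SYNC → SYNC → SYNC  → end SYNC, accepted
w3: OPEN → RECV → SYNC → SYNC → SYNC → OPEN → RECV → WAIT → LOCK → OPEN → OPEN → RECV → SYNC → SYNC → SYNC → OPEN → OPEN → OPEN → OPEN → OPEN → RECV → WAIT → LOCK  → end LOCK, rejected
w4: OPEN → RECV → WAIT → LOCK → OPEN → OPEN → OPEN → OPEN → OPEN → RECV → WAIT → LOCK → OPEN  → end OPEN, accepted

w1, w2, w4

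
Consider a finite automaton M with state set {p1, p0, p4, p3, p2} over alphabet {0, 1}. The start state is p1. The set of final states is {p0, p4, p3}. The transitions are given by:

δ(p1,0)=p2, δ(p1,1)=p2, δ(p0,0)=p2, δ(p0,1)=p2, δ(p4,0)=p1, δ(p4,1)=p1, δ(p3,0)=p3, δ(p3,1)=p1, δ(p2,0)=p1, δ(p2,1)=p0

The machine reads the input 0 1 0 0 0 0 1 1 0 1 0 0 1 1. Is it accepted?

Yes

Trace: p1 -0-> p2 -1-> p0 -0-> p2 -0-> p1 -0-> p2 -0-> p1 -1-> p2 -1-> p0 -0-> p2 -1-> p0 -0-> p2 -0-> p1 -1-> p2 -1-> p0
End state p0 is accepting.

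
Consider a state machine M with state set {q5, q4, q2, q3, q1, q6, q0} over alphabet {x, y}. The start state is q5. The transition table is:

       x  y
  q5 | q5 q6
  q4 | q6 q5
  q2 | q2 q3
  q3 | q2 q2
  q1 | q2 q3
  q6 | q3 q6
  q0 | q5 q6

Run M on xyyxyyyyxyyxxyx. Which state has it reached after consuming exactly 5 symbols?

q2

Trace: q5 -x-> q5 -y-> q6 -y-> q6 -x-> q3 -y-> q2
After 5 symbols: q2.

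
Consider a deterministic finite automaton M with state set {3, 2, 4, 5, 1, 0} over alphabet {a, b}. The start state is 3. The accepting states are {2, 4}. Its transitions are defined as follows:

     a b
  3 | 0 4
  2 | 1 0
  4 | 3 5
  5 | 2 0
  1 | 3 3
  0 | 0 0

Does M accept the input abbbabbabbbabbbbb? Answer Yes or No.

No

start at 3
read 'a': 3 → 0
read 'b': 0 → 0
read 'b': 0 → 0
read 'b': 0 → 0
read 'a': 0 → 0
read 'b': 0 → 0
read 'b': 0 → 0
read 'a': 0 → 0
read 'b': 0 → 0
read 'b': 0 → 0
read 'b': 0 → 0
read 'a': 0 → 0
read 'b': 0 → 0
read 'b': 0 → 0
read 'b': 0 → 0
read 'b': 0 → 0
read 'b': 0 → 0
End state 0 is not accepting.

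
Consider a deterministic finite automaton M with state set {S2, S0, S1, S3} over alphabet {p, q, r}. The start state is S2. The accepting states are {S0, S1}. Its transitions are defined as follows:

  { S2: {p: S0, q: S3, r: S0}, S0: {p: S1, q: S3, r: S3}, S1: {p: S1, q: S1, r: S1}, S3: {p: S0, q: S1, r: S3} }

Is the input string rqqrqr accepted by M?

start at S2
read 'r': S2 → S0
read 'q': S0 → S3
read 'q': S3 → S1
read 'r': S1 → S1
read 'q': S1 → S1
read 'r': S1 → S1
End state S1 is accepting.

Yes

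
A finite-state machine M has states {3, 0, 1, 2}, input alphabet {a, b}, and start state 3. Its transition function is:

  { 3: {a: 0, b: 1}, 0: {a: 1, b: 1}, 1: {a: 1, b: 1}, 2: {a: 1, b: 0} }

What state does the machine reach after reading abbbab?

Trace: 3 -a-> 0 -b-> 1 -b-> 1 -b-> 1 -a-> 1 -b-> 1

1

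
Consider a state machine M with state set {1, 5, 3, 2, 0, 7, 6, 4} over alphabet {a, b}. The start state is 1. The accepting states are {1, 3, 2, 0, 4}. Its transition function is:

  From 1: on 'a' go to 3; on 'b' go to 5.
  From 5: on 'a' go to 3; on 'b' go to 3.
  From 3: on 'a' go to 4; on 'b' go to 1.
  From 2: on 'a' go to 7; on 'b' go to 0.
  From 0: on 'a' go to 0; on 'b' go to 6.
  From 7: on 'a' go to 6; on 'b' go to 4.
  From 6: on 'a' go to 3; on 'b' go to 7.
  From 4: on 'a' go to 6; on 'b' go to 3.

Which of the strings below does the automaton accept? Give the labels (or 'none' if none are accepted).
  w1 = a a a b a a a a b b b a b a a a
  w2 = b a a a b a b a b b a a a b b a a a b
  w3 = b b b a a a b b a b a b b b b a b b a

w1, w3

w1: Trace: 1 -a-> 3 -a-> 4 -a-> 6 -b-> 7 -a-> 6 -a-> 3 -a-> 4 -a-> 6 -b-> 7 -b-> 4 -b-> 3 -a-> 4 -b-> 3 -a-> 4 -a-> 6 -a-> 3  → end 3, accepted
w2: Trace: 1 -b-> 5 -a-> 3 -a-> 4 -a-> 6 -b-> 7 -a-> 6 -b-> 7 -a-> 6 -b-> 7 -b-> 4 -a-> 6 -a-> 3 -a-> 4 -b-> 3 -b-> 1 -a-> 3 -a-> 4 -a-> 6 -b-> 7  → end 7, rejected
w3: Trace: 1 -b-> 5 -b-> 3 -b-> 1 -a-> 3 -a-> 4 -a-> 6 -b-> 7 -b-> 4 -a-> 6 -b-> 7 -a-> 6 -b-> 7 -b-> 4 -b-> 3 -b-> 1 -a-> 3 -b-> 1 -b-> 5 -a-> 3  → end 3, accepted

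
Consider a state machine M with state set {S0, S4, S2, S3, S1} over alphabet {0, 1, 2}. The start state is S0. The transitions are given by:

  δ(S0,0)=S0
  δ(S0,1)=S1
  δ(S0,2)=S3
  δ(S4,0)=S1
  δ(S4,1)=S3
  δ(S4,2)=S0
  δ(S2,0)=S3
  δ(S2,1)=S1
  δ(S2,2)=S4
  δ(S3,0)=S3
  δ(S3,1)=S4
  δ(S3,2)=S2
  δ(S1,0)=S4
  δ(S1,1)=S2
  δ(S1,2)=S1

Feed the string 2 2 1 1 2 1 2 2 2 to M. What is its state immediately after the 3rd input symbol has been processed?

start at S0
read '2': S0 → S3
read '2': S3 → S2
read '1': S2 → S1
After 3 symbols: S1.

S1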